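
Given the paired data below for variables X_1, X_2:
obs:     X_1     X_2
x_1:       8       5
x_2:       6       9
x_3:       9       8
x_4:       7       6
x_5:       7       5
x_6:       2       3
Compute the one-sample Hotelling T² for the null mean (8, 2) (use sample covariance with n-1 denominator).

Step 1 — sample mean vector:
  mean(X_1) = (8 + 6 + 9 + 7 + 7 + 2) / 6 = 39/6 = 6.5
  mean(X_2) = (5 + 9 + 8 + 6 + 5 + 3) / 6 = 36/6 = 6
  x̄ = (6.5, 6),  deviation x̄ - mu_0 = (6.5, 6) - (8, 2) = (-1.5, 4).

Step 2 — sample covariance matrix, S[i,j] = (1/(n-1)) · Σ_k (x_{k,i} - mean_i) · (x_{k,j} - mean_j), divisor n-1 = 5:
  S[X_1,X_1] = ((1.5)·(1.5) + (-0.5)·(-0.5) + (2.5)·(2.5) + (0.5)·(0.5) + (0.5)·(0.5) + (-4.5)·(-4.5)) / 5 = 29.5/5 = 5.9
  S[X_1,X_2] = ((1.5)·(-1) + (-0.5)·(3) + (2.5)·(2) + (0.5)·(0) + (0.5)·(-1) + (-4.5)·(-3)) / 5 = 15/5 = 3
  S[X_2,X_2] = ((-1)·(-1) + (3)·(3) + (2)·(2) + (0)·(0) + (-1)·(-1) + (-3)·(-3)) / 5 = 24/5 = 4.8
  S = [[5.9, 3],
 [3, 4.8]].

Step 3 — invert S. det(S) = 5.9·4.8 - (3)² = 19.32.
  S^{-1} = (1/det) · [[d, -b], [-b, a]] = [[0.2484, -0.1553],
 [-0.1553, 0.3054]].

Step 4 — quadratic form (x̄ - mu_0)^T · S^{-1} · (x̄ - mu_0):
  S^{-1} · (x̄ - mu_0) = (-0.9938, 1.4545),
  (x̄ - mu_0)^T · [...] = (-1.5)·(-0.9938) + (4)·(1.4545) = 7.3085.

Step 5 — scale by n: T² = 6 · 7.3085 = 43.8509.

T² ≈ 43.8509


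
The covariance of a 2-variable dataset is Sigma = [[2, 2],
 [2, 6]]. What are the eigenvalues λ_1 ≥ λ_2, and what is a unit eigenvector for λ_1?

Step 1 — characteristic polynomial of 2×2 Sigma:
  det(Sigma - λI) = λ² - trace · λ + det = 0.
  trace = 2 + 6 = 8, det = 2·6 - (2)² = 8.
Step 2 — discriminant:
  Δ = trace² - 4·det = 64 - 32 = 32.
Step 3 — eigenvalues:
  λ = (trace ± √Δ)/2 = (8 ± 5.6569)/2,
  λ_1 = 6.8284,  λ_2 = 1.1716.

Step 4 — unit eigenvector for λ_1: solve (Sigma - λ_1 I)v = 0. First row:
  (2 - 6.8284)·v_x + (2)·v_y = 0, i.e. (-4.8284)·v_x + (2)·v_y = 0,
  so v ∝ (b, λ_1 - a) = (2, 4.8284) = u.
  ||u|| = √((2)² + (4.8284)²) = √(27.3137) ≈ 5.2263,
  v_1 = u/||u|| ≈ (0.3827, 0.9239) (||v_1|| = 1).

λ_1 = 6.8284,  λ_2 = 1.1716;  v_1 ≈ (0.3827, 0.9239)


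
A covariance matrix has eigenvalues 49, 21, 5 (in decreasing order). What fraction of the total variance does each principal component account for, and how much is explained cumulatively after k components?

Step 1 — total variance = trace(Sigma) = Σ λ_i = 49 + 21 + 5 = 75.

Step 2 — fraction explained by component i = λ_i / Σ λ:
  PC1: 49/75 = 0.6533
  PC2: 21/75 = 0.28
  PC3: 5/75 = 0.0667

Step 3 — cumulative fraction after k components = (λ_1 + ... + λ_k) / Σ λ:
  k = 1: 49/75 = 0.6533
  k = 2: (49 + 21)/75 = 70/75 = 0.9333
  k = 3: (49 + 21 + 5)/75 = 75/75 = 1

Summary (fraction, with percent):

explained: PC1 0.6533 (65.33%), PC2 0.28 (28%), PC3 0.0667 (6.67%);  cumulative: 0.6533, 0.9333, 1


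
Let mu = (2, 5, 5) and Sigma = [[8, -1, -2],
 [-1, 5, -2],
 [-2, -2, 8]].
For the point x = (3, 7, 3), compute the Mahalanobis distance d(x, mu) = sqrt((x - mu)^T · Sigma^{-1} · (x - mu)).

Step 1 — centre the observation: (x - mu) = (1, 2, -2).

Step 2 — invert Sigma (cofactor / det for 3×3, or solve directly):
  Sigma^{-1} = [[0.1429, 0.0476, 0.0476],
 [0.0476, 0.2381, 0.0714],
 [0.0476, 0.0714, 0.1548]].

Step 3 — form the quadratic (x - mu)^T · Sigma^{-1} · (x - mu):
  Sigma^{-1} · (x - mu) = (0.1429, 0.381, -0.119).
  (x - mu)^T · [Sigma^{-1} · (x - mu)] = (1)·(0.1429) + (2)·(0.381) + (-2)·(-0.119) = 1.1429.

Step 4 — take square root: d = √(1.1429) ≈ 1.069.

d(x, mu) = √(1.1429) ≈ 1.069


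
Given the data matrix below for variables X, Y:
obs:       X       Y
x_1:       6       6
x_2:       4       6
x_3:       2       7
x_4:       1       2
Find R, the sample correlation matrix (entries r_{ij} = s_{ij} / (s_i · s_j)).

Step 1 — column means:
  mean(X) = (6 + 4 + 2 + 1) / 4 = 13/4 = 3.25
  mean(Y) = (6 + 6 + 7 + 2) / 4 = 21/4 = 5.25

Step 2 — sample variances and covariances s[i,j] = (1/(n-1)) · Σ_k (x_{k,i} - mean_i) · (x_{k,j} - mean_j), with n-1 = 3:
  s[X,X] = ((2.75)·(2.75) + (0.75)·(0.75) + (-1.25)·(-1.25) + (-2.25)·(-2.25)) / 3 = 14.75/3 = 4.9167
  s[X,Y] = ((2.75)·(0.75) + (0.75)·(0.75) + (-1.25)·(1.75) + (-2.25)·(-3.25)) / 3 = 7.75/3 = 2.5833
  s[Y,Y] = ((0.75)·(0.75) + (0.75)·(0.75) + (1.75)·(1.75) + (-3.25)·(-3.25)) / 3 = 14.75/3 = 4.9167
  Sample standard deviations s_i = √(s[i,i]):
  s(X) = √(4.9167) = 2.2174
  s(Y) = √(4.9167) = 2.2174

Step 3 — r_{ij} = s_{ij} / (s_i · s_j):
  r[X,X] = 1 (diagonal).
  r[X,Y] = 2.5833 / (2.2174 · 2.2174) = 2.5833 / 4.9167 = 0.5254
  r[Y,Y] = 1 (diagonal).

R is symmetric with unit diagonal. Assembling:

R = [[1, 0.5254],
 [0.5254, 1]]


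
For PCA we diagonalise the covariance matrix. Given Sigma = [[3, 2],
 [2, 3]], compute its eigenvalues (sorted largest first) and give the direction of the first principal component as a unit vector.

Step 1 — characteristic polynomial of 2×2 Sigma:
  det(Sigma - λI) = λ² - trace · λ + det = 0.
  trace = 3 + 3 = 6, det = 3·3 - (2)² = 5.
Step 2 — discriminant:
  Δ = trace² - 4·det = 36 - 20 = 16.
Step 3 — eigenvalues:
  λ = (trace ± √Δ)/2 = (6 ± 4)/2,
  λ_1 = 5,  λ_2 = 1.

Step 4 — unit eigenvector for λ_1: solve (Sigma - λ_1 I)v = 0. First row:
  (3 - 5)·v_x + (2)·v_y = 0, i.e. (-2)·v_x + (2)·v_y = 0,
  so v ∝ (b, λ_1 - a) = (2, 2) = u.
  ||u|| = √((2)² + (2)²) = √(8) ≈ 2.8284,
  v_1 = u/||u|| ≈ (0.7071, 0.7071) (||v_1|| = 1).

λ_1 = 5,  λ_2 = 1;  v_1 ≈ (0.7071, 0.7071)


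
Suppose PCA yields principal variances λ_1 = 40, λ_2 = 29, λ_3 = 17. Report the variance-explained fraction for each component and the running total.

Step 1 — total variance = trace(Sigma) = Σ λ_i = 40 + 29 + 17 = 86.

Step 2 — fraction explained by component i = λ_i / Σ λ:
  PC1: 40/86 = 0.4651
  PC2: 29/86 = 0.3372
  PC3: 17/86 = 0.1977

Step 3 — cumulative fraction after k components = (λ_1 + ... + λ_k) / Σ λ:
  k = 1: 40/86 = 0.4651
  k = 2: (40 + 29)/86 = 69/86 = 0.8023
  k = 3: (40 + 29 + 17)/86 = 86/86 = 1

Summary (fraction, with percent):

explained: PC1 0.4651 (46.51%), PC2 0.3372 (33.72%), PC3 0.1977 (19.77%);  cumulative: 0.4651, 0.8023, 1


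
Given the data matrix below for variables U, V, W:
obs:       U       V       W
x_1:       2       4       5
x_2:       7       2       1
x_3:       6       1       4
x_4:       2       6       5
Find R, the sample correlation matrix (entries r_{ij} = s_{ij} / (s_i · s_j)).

Step 1 — column means:
  mean(U) = (2 + 7 + 6 + 2) / 4 = 17/4 = 4.25
  mean(V) = (4 + 2 + 1 + 6) / 4 = 13/4 = 3.25
  mean(W) = (5 + 1 + 4 + 5) / 4 = 15/4 = 3.75

Step 2 — sample variances and covariances s[i,j] = (1/(n-1)) · Σ_k (x_{k,i} - mean_i) · (x_{k,j} - mean_j), with n-1 = 3:
  s[U,U] = ((-2.25)·(-2.25) + (2.75)·(2.75) + (1.75)·(1.75) + (-2.25)·(-2.25)) / 3 = 20.75/3 = 6.9167
  s[U,V] = ((-2.25)·(0.75) + (2.75)·(-1.25) + (1.75)·(-2.25) + (-2.25)·(2.75)) / 3 = -15.25/3 = -5.0833
  s[U,W] = ((-2.25)·(1.25) + (2.75)·(-2.75) + (1.75)·(0.25) + (-2.25)·(1.25)) / 3 = -12.75/3 = -4.25
  s[V,V] = ((0.75)·(0.75) + (-1.25)·(-1.25) + (-2.25)·(-2.25) + (2.75)·(2.75)) / 3 = 14.75/3 = 4.9167
  s[V,W] = ((0.75)·(1.25) + (-1.25)·(-2.75) + (-2.25)·(0.25) + (2.75)·(1.25)) / 3 = 7.25/3 = 2.4167
  s[W,W] = ((1.25)·(1.25) + (-2.75)·(-2.75) + (0.25)·(0.25) + (1.25)·(1.25)) / 3 = 10.75/3 = 3.5833
  Sample standard deviations s_i = √(s[i,i]):
  s(U) = √(6.9167) = 2.63
  s(V) = √(4.9167) = 2.2174
  s(W) = √(3.5833) = 1.893

Step 3 — r_{ij} = s_{ij} / (s_i · s_j):
  r[U,U] = 1 (diagonal).
  r[U,V] = -5.0833 / (2.63 · 2.2174) = -5.0833 / 5.8315 = -0.8717
  r[U,W] = -4.25 / (2.63 · 1.893) = -4.25 / 4.9784 = -0.8537
  r[V,V] = 1 (diagonal).
  r[V,W] = 2.4167 / (2.2174 · 1.893) = 2.4167 / 4.1974 = 0.5758
  r[W,W] = 1 (diagonal).

R is symmetric with unit diagonal. Assembling:

R = [[1, -0.8717, -0.8537],
 [-0.8717, 1, 0.5758],
 [-0.8537, 0.5758, 1]]


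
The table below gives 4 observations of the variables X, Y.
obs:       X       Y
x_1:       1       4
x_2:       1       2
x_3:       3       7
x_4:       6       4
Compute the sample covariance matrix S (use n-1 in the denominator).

Step 1 — column means:
  mean(X) = (1 + 1 + 3 + 6) / 4 = 11/4 = 2.75
  mean(Y) = (4 + 2 + 7 + 4) / 4 = 17/4 = 4.25

Step 2 — sample covariance S[i,j] = (1/(n-1)) · Σ_k (x_{k,i} - mean_i) · (x_{k,j} - mean_j), with n-1 = 3.
  S[X,X] = ((-1.75)·(-1.75) + (-1.75)·(-1.75) + (0.25)·(0.25) + (3.25)·(3.25)) / 3 = 16.75/3 = 5.5833
  S[X,Y] = ((-1.75)·(-0.25) + (-1.75)·(-2.25) + (0.25)·(2.75) + (3.25)·(-0.25)) / 3 = 4.25/3 = 1.4167
  S[Y,Y] = ((-0.25)·(-0.25) + (-2.25)·(-2.25) + (2.75)·(2.75) + (-0.25)·(-0.25)) / 3 = 12.75/3 = 4.25

S is symmetric (S[j,i] = S[i,j]). Assembling:

S = [[5.5833, 1.4167],
 [1.4167, 4.25]]


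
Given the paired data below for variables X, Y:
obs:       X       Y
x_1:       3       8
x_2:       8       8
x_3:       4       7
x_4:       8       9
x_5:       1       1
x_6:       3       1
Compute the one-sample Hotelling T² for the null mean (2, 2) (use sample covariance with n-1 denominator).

Step 1 — sample mean vector:
  mean(X) = (3 + 8 + 4 + 8 + 1 + 3) / 6 = 27/6 = 4.5
  mean(Y) = (8 + 8 + 7 + 9 + 1 + 1) / 6 = 34/6 = 5.6667
  x̄ = (4.5, 5.6667),  deviation x̄ - mu_0 = (4.5, 5.6667) - (2, 2) = (2.5, 3.6667).

Step 2 — sample covariance matrix, S[i,j] = (1/(n-1)) · Σ_k (x_{k,i} - mean_i) · (x_{k,j} - mean_j), divisor n-1 = 5:
  S[X,X] = ((-1.5)·(-1.5) + (3.5)·(3.5) + (-0.5)·(-0.5) + (3.5)·(3.5) + (-3.5)·(-3.5) + (-1.5)·(-1.5)) / 5 = 41.5/5 = 8.3
  S[X,Y] = ((-1.5)·(2.3333) + (3.5)·(2.3333) + (-0.5)·(1.3333) + (3.5)·(3.3333) + (-3.5)·(-4.6667) + (-1.5)·(-4.6667)) / 5 = 39/5 = 7.8
  S[Y,Y] = ((2.3333)·(2.3333) + (2.3333)·(2.3333) + (1.3333)·(1.3333) + (3.3333)·(3.3333) + (-4.6667)·(-4.6667) + (-4.6667)·(-4.6667)) / 5 = 67.3333/5 = 13.4667
  S = [[8.3, 7.8],
 [7.8, 13.4667]].

Step 3 — invert S. det(S) = 8.3·13.4667 - (7.8)² = 50.9333.
  S^{-1} = (1/det) · [[d, -b], [-b, a]] = [[0.2644, -0.1531],
 [-0.1531, 0.163]].

Step 4 — quadratic form (x̄ - mu_0)^T · S^{-1} · (x̄ - mu_0):
  S^{-1} · (x̄ - mu_0) = (0.0995, 0.2147),
  (x̄ - mu_0)^T · [...] = (2.5)·(0.0995) + (3.6667)·(0.2147) = 1.0358.

Step 5 — scale by n: T² = 6 · 1.0358 = 6.2147.

T² ≈ 6.2147


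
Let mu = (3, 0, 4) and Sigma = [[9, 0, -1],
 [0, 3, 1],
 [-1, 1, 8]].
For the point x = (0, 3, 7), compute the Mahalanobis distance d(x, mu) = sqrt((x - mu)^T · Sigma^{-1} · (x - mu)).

Step 1 — centre the observation: (x - mu) = (-3, 3, 3).

Step 2 — invert Sigma (cofactor / det for 3×3, or solve directly):
  Sigma^{-1} = [[0.1127, -0.0049, 0.0147],
 [-0.0049, 0.348, -0.0441],
 [0.0147, -0.0441, 0.1324]].

Step 3 — form the quadratic (x - mu)^T · Sigma^{-1} · (x - mu):
  Sigma^{-1} · (x - mu) = (-0.3088, 0.9265, 0.2206).
  (x - mu)^T · [Sigma^{-1} · (x - mu)] = (-3)·(-0.3088) + (3)·(0.9265) + (3)·(0.2206) = 4.3676.

Step 4 — take square root: d = √(4.3676) ≈ 2.0899.

d(x, mu) = √(4.3676) ≈ 2.0899


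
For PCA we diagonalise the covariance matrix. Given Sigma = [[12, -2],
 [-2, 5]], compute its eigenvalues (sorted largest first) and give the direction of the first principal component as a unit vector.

Step 1 — characteristic polynomial of 2×2 Sigma:
  det(Sigma - λI) = λ² - trace · λ + det = 0.
  trace = 12 + 5 = 17, det = 12·5 - (-2)² = 56.
Step 2 — discriminant:
  Δ = trace² - 4·det = 289 - 224 = 65.
Step 3 — eigenvalues:
  λ = (trace ± √Δ)/2 = (17 ± 8.0623)/2,
  λ_1 = 12.5311,  λ_2 = 4.4689.

Step 4 — unit eigenvector for λ_1: solve (Sigma - λ_1 I)v = 0. First row:
  (12 - 12.5311)·v_x + (-2)·v_y = 0, i.e. (-0.5311)·v_x + (-2)·v_y = 0,
  so v ∝ (b, λ_1 - a) = (-2, 0.5311); multiply by -1 so the first entry is positive: u = (2, -0.5311).
  ||u|| = √((2)² + (-0.5311)²) = √(4.2821) ≈ 2.0693,
  v_1 = u/||u|| ≈ (0.9665, -0.2567) (||v_1|| = 1).

λ_1 = 12.5311,  λ_2 = 4.4689;  v_1 ≈ (0.9665, -0.2567)


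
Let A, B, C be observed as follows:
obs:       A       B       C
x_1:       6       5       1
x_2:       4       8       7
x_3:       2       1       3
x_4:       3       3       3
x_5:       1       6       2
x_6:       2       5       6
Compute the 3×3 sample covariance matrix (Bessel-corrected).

Step 1 — column means:
  mean(A) = (6 + 4 + 2 + 3 + 1 + 2) / 6 = 18/6 = 3
  mean(B) = (5 + 8 + 1 + 3 + 6 + 5) / 6 = 28/6 = 4.6667
  mean(C) = (1 + 7 + 3 + 3 + 2 + 6) / 6 = 22/6 = 3.6667

Step 2 — sample covariance S[i,j] = (1/(n-1)) · Σ_k (x_{k,i} - mean_i) · (x_{k,j} - mean_j), with n-1 = 5.
  S[A,A] = ((3)·(3) + (1)·(1) + (-1)·(-1) + (0)·(0) + (-2)·(-2) + (-1)·(-1)) / 5 = 16/5 = 3.2
  S[A,B] = ((3)·(0.3333) + (1)·(3.3333) + (-1)·(-3.6667) + (0)·(-1.6667) + (-2)·(1.3333) + (-1)·(0.3333)) / 5 = 5/5 = 1
  S[A,C] = ((3)·(-2.6667) + (1)·(3.3333) + (-1)·(-0.6667) + (0)·(-0.6667) + (-2)·(-1.6667) + (-1)·(2.3333)) / 5 = -3/5 = -0.6
  S[B,B] = ((0.3333)·(0.3333) + (3.3333)·(3.3333) + (-3.6667)·(-3.6667) + (-1.6667)·(-1.6667) + (1.3333)·(1.3333) + (0.3333)·(0.3333)) / 5 = 29.3333/5 = 5.8667
  S[B,C] = ((0.3333)·(-2.6667) + (3.3333)·(3.3333) + (-3.6667)·(-0.6667) + (-1.6667)·(-0.6667) + (1.3333)·(-1.6667) + (0.3333)·(2.3333)) / 5 = 12.3333/5 = 2.4667
  S[C,C] = ((-2.6667)·(-2.6667) + (3.3333)·(3.3333) + (-0.6667)·(-0.6667) + (-0.6667)·(-0.6667) + (-1.6667)·(-1.6667) + (2.3333)·(2.3333)) / 5 = 27.3333/5 = 5.4667

S is symmetric (S[j,i] = S[i,j]). Assembling:

S = [[3.2, 1, -0.6],
 [1, 5.8667, 2.4667],
 [-0.6, 2.4667, 5.4667]]


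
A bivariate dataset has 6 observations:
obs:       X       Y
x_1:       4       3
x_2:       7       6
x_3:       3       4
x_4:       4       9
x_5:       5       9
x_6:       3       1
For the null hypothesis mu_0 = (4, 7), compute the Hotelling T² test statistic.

Step 1 — sample mean vector:
  mean(X) = (4 + 7 + 3 + 4 + 5 + 3) / 6 = 26/6 = 4.3333
  mean(Y) = (3 + 6 + 4 + 9 + 9 + 1) / 6 = 32/6 = 5.3333
  x̄ = (4.3333, 5.3333),  deviation x̄ - mu_0 = (4.3333, 5.3333) - (4, 7) = (0.3333, -1.6667).

Step 2 — sample covariance matrix, S[i,j] = (1/(n-1)) · Σ_k (x_{k,i} - mean_i) · (x_{k,j} - mean_j), divisor n-1 = 5:
  S[X,X] = ((-0.3333)·(-0.3333) + (2.6667)·(2.6667) + (-1.3333)·(-1.3333) + (-0.3333)·(-0.3333) + (0.6667)·(0.6667) + (-1.3333)·(-1.3333)) / 5 = 11.3333/5 = 2.2667
  S[X,Y] = ((-0.3333)·(-2.3333) + (2.6667)·(0.6667) + (-1.3333)·(-1.3333) + (-0.3333)·(3.6667) + (0.6667)·(3.6667) + (-1.3333)·(-4.3333)) / 5 = 11.3333/5 = 2.2667
  S[Y,Y] = ((-2.3333)·(-2.3333) + (0.6667)·(0.6667) + (-1.3333)·(-1.3333) + (3.6667)·(3.6667) + (3.6667)·(3.6667) + (-4.3333)·(-4.3333)) / 5 = 53.3333/5 = 10.6667
  S = [[2.2667, 2.2667],
 [2.2667, 10.6667]].

Step 3 — invert S. det(S) = 2.2667·10.6667 - (2.2667)² = 19.04.
  S^{-1} = (1/det) · [[d, -b], [-b, a]] = [[0.5602, -0.119],
 [-0.119, 0.119]].

Step 4 — quadratic form (x̄ - mu_0)^T · S^{-1} · (x̄ - mu_0):
  S^{-1} · (x̄ - mu_0) = (0.3852, -0.2381),
  (x̄ - mu_0)^T · [...] = (0.3333)·(0.3852) + (-1.6667)·(-0.2381) = 0.5252.

Step 5 — scale by n: T² = 6 · 0.5252 = 3.1513.

T² ≈ 3.1513


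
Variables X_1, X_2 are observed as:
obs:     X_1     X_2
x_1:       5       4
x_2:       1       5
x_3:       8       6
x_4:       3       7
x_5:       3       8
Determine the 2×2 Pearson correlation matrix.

Step 1 — column means:
  mean(X_1) = (5 + 1 + 8 + 3 + 3) / 5 = 20/5 = 4
  mean(X_2) = (4 + 5 + 6 + 7 + 8) / 5 = 30/5 = 6

Step 2 — sample variances and covariances s[i,j] = (1/(n-1)) · Σ_k (x_{k,i} - mean_i) · (x_{k,j} - mean_j), with n-1 = 4:
  s[X_1,X_1] = ((1)·(1) + (-3)·(-3) + (4)·(4) + (-1)·(-1) + (-1)·(-1)) / 4 = 28/4 = 7
  s[X_1,X_2] = ((1)·(-2) + (-3)·(-1) + (4)·(0) + (-1)·(1) + (-1)·(2)) / 4 = -2/4 = -0.5
  s[X_2,X_2] = ((-2)·(-2) + (-1)·(-1) + (0)·(0) + (1)·(1) + (2)·(2)) / 4 = 10/4 = 2.5
  Sample standard deviations s_i = √(s[i,i]):
  s(X_1) = √(7) = 2.6458
  s(X_2) = √(2.5) = 1.5811

Step 3 — r_{ij} = s_{ij} / (s_i · s_j):
  r[X_1,X_1] = 1 (diagonal).
  r[X_1,X_2] = -0.5 / (2.6458 · 1.5811) = -0.5 / 4.1833 = -0.1195
  r[X_2,X_2] = 1 (diagonal).

R is symmetric with unit diagonal. Assembling:

R = [[1, -0.1195],
 [-0.1195, 1]]


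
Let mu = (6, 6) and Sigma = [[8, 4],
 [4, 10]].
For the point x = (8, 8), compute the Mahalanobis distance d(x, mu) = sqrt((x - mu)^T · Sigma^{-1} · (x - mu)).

Step 1 — centre the observation: (x - mu) = (2, 2).

Step 2 — invert Sigma. det(Sigma) = 8·10 - (4)² = 64.
  Sigma^{-1} = (1/det) · [[d, -b], [-b, a]] = [[0.1562, -0.0625],
 [-0.0625, 0.125]].

Step 3 — form the quadratic (x - mu)^T · Sigma^{-1} · (x - mu):
  Sigma^{-1} · (x - mu) = (0.1875, 0.125).
  (x - mu)^T · [Sigma^{-1} · (x - mu)] = (2)·(0.1875) + (2)·(0.125) = 0.625.

Step 4 — take square root: d = √(0.625) ≈ 0.7906.

d(x, mu) = √(0.625) ≈ 0.7906


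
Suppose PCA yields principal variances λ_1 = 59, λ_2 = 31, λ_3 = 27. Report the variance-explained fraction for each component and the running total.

Step 1 — total variance = trace(Sigma) = Σ λ_i = 59 + 31 + 27 = 117.

Step 2 — fraction explained by component i = λ_i / Σ λ:
  PC1: 59/117 = 0.5043
  PC2: 31/117 = 0.265
  PC3: 27/117 = 0.2308

Step 3 — cumulative fraction after k components = (λ_1 + ... + λ_k) / Σ λ:
  k = 1: 59/117 = 0.5043
  k = 2: (59 + 31)/117 = 90/117 = 0.7692
  k = 3: (59 + 31 + 27)/117 = 117/117 = 1

Summary (fraction, with percent):

explained: PC1 0.5043 (50.43%), PC2 0.265 (26.5%), PC3 0.2308 (23.08%);  cumulative: 0.5043, 0.7692, 1


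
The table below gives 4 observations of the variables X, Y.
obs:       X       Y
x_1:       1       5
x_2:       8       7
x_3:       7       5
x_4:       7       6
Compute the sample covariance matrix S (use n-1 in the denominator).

Step 1 — column means:
  mean(X) = (1 + 8 + 7 + 7) / 4 = 23/4 = 5.75
  mean(Y) = (5 + 7 + 5 + 6) / 4 = 23/4 = 5.75

Step 2 — sample covariance S[i,j] = (1/(n-1)) · Σ_k (x_{k,i} - mean_i) · (x_{k,j} - mean_j), with n-1 = 3.
  S[X,X] = ((-4.75)·(-4.75) + (2.25)·(2.25) + (1.25)·(1.25) + (1.25)·(1.25)) / 3 = 30.75/3 = 10.25
  S[X,Y] = ((-4.75)·(-0.75) + (2.25)·(1.25) + (1.25)·(-0.75) + (1.25)·(0.25)) / 3 = 5.75/3 = 1.9167
  S[Y,Y] = ((-0.75)·(-0.75) + (1.25)·(1.25) + (-0.75)·(-0.75) + (0.25)·(0.25)) / 3 = 2.75/3 = 0.9167

S is symmetric (S[j,i] = S[i,j]). Assembling:

S = [[10.25, 1.9167],
 [1.9167, 0.9167]]


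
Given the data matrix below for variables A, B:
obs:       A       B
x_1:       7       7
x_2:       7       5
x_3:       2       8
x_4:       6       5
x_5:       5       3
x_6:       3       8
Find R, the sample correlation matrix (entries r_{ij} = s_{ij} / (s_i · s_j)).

Step 1 — column means:
  mean(A) = (7 + 7 + 2 + 6 + 5 + 3) / 6 = 30/6 = 5
  mean(B) = (7 + 5 + 8 + 5 + 3 + 8) / 6 = 36/6 = 6

Step 2 — sample variances and covariances s[i,j] = (1/(n-1)) · Σ_k (x_{k,i} - mean_i) · (x_{k,j} - mean_j), with n-1 = 5:
  s[A,A] = ((2)·(2) + (2)·(2) + (-3)·(-3) + (1)·(1) + (0)·(0) + (-2)·(-2)) / 5 = 22/5 = 4.4
  s[A,B] = ((2)·(1) + (2)·(-1) + (-3)·(2) + (1)·(-1) + (0)·(-3) + (-2)·(2)) / 5 = -11/5 = -2.2
  s[B,B] = ((1)·(1) + (-1)·(-1) + (2)·(2) + (-1)·(-1) + (-3)·(-3) + (2)·(2)) / 5 = 20/5 = 4
  Sample standard deviations s_i = √(s[i,i]):
  s(A) = √(4.4) = 2.0976
  s(B) = √(4) = 2

Step 3 — r_{ij} = s_{ij} / (s_i · s_j):
  r[A,A] = 1 (diagonal).
  r[A,B] = -2.2 / (2.0976 · 2) = -2.2 / 4.1952 = -0.5244
  r[B,B] = 1 (diagonal).

R is symmetric with unit diagonal. Assembling:

R = [[1, -0.5244],
 [-0.5244, 1]]


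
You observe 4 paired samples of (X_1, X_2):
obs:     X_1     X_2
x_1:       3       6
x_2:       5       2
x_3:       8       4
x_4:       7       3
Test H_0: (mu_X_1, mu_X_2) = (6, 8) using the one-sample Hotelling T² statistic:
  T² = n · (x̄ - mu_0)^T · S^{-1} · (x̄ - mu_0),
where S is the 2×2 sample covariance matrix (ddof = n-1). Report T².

Step 1 — sample mean vector:
  mean(X_1) = (3 + 5 + 8 + 7) / 4 = 23/4 = 5.75
  mean(X_2) = (6 + 2 + 4 + 3) / 4 = 15/4 = 3.75
  x̄ = (5.75, 3.75),  deviation x̄ - mu_0 = (5.75, 3.75) - (6, 8) = (-0.25, -4.25).

Step 2 — sample covariance matrix, S[i,j] = (1/(n-1)) · Σ_k (x_{k,i} - mean_i) · (x_{k,j} - mean_j), divisor n-1 = 3:
  S[X_1,X_1] = ((-2.75)·(-2.75) + (-0.75)·(-0.75) + (2.25)·(2.25) + (1.25)·(1.25)) / 3 = 14.75/3 = 4.9167
  S[X_1,X_2] = ((-2.75)·(2.25) + (-0.75)·(-1.75) + (2.25)·(0.25) + (1.25)·(-0.75)) / 3 = -5.25/3 = -1.75
  S[X_2,X_2] = ((2.25)·(2.25) + (-1.75)·(-1.75) + (0.25)·(0.25) + (-0.75)·(-0.75)) / 3 = 8.75/3 = 2.9167
  S = [[4.9167, -1.75],
 [-1.75, 2.9167]].

Step 3 — invert S. det(S) = 4.9167·2.9167 - (-1.75)² = 11.2778.
  S^{-1} = (1/det) · [[d, -b], [-b, a]] = [[0.2586, 0.1552],
 [0.1552, 0.436]].

Step 4 — quadratic form (x̄ - mu_0)^T · S^{-1} · (x̄ - mu_0):
  S^{-1} · (x̄ - mu_0) = (-0.7241, -1.8916),
  (x̄ - mu_0)^T · [...] = (-0.25)·(-0.7241) + (-4.25)·(-1.8916) = 8.2204.

Step 5 — scale by n: T² = 4 · 8.2204 = 32.8818.

T² ≈ 32.8818


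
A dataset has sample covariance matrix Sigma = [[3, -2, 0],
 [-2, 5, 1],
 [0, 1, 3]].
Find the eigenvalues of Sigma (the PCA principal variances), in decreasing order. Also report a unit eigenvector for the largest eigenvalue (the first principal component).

Step 1 — characteristic polynomial p(λ) = det(λI - Sigma) = λ³ - tr·λ² + c_1·λ - det, where tr = trace, c_1 = sum of the principal 2×2 minors, det = det(Sigma):
  tr = 3 + 5 + 3 = 11,
  c_1 = (3·5 - (-2)²) + (3·3 - (0)²) + (5·3 - (1)²) = 11 + 9 + 14 = 34,
  det = 3·(5·3 - (1)²) - (-2)·((-2)·3 - (1)·(0)) + (0)·((-2)·(1) - 5·(0)) = 3·(14) - (-2)·(-6) + (0)·(-2) = 30.
  So p(λ) = λ³ - 11λ² + 34λ - 30.
Step 2 — look for an integer root (rational root theorem: any rational root is an integer divisor of 30). Testing λ = 3:
  p(3) = 27 - 99 + 102 - 30 = 0  ✓
  Dividing out (λ - 3): p(λ) = (λ - 3)(λ² - 8λ + 10).
Step 3 — remaining eigenvalues from the quadratic λ² - 8λ + 10 = 0:
  Δ = 8² - 4·10 = 64 - 40 = 24,  λ = (8 ± √24)/2 = (8 ± 4.899)/2 ≈ 6.4495 or 1.5505.
  Sorted: λ_1 = 6.4495,  λ_2 = 3,  λ_3 = 1.5505  (check: sum = 11 = tr ✓).

Step 4 — unit eigenvector for λ_1 ≈ 6.4495: v spans the null space of (Sigma - λ_1 I), whose rows are
  r_1 = (-3.4495, -2, 0),  r_2 = (-2, -1.4495, 1),  r_3 = (0, 1, -3.4495).
  v is orthogonal to every row, so take v ∝ r_1 × r_2 = ((-2)·(1) - (0)·(-1.4495), (0)·(-2) - (-3.4495)·(1), (-3.4495)·(-1.4495) - (-2)·(-2)) ≈ (-2, 3.4495, 1).
  Rescale (multiply by -1 so the first nonzero entry is positive): u = (2, -3.4495, -1).
  ||u|| = √((2)² + (-3.4495)² + (-1)²) = √(16.899) ≈ 4.1108,  v_1 = u/||u|| ≈ (0.4865, -0.8391, -0.2433) (||v_1|| = 1).

λ_1 = 6.4495,  λ_2 = 3,  λ_3 = 1.5505;  v_1 ≈ (0.4865, -0.8391, -0.2433)


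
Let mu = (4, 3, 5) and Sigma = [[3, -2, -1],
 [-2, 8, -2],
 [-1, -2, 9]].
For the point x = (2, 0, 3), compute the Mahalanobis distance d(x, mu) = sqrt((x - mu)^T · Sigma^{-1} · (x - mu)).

Step 1 — centre the observation: (x - mu) = (-2, -3, -2).

Step 2 — invert Sigma (cofactor / det for 3×3, or solve directly):
  Sigma^{-1} = [[0.4474, 0.1316, 0.0789],
 [0.1316, 0.1711, 0.0526],
 [0.0789, 0.0526, 0.1316]].

Step 3 — form the quadratic (x - mu)^T · Sigma^{-1} · (x - mu):
  Sigma^{-1} · (x - mu) = (-1.4474, -0.8816, -0.5789).
  (x - mu)^T · [Sigma^{-1} · (x - mu)] = (-2)·(-1.4474) + (-3)·(-0.8816) + (-2)·(-0.5789) = 6.6974.

Step 4 — take square root: d = √(6.6974) ≈ 2.5879.

d(x, mu) = √(6.6974) ≈ 2.5879


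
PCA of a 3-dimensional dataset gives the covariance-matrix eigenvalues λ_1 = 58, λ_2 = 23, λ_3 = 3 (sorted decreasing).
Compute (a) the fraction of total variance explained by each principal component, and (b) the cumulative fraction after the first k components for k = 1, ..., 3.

Step 1 — total variance = trace(Sigma) = Σ λ_i = 58 + 23 + 3 = 84.

Step 2 — fraction explained by component i = λ_i / Σ λ:
  PC1: 58/84 = 0.6905
  PC2: 23/84 = 0.2738
  PC3: 3/84 = 0.0357

Step 3 — cumulative fraction after k components = (λ_1 + ... + λ_k) / Σ λ:
  k = 1: 58/84 = 0.6905
  k = 2: (58 + 23)/84 = 81/84 = 0.9643
  k = 3: (58 + 23 + 3)/84 = 84/84 = 1

Summary (fraction, with percent):

explained: PC1 0.6905 (69.05%), PC2 0.2738 (27.38%), PC3 0.0357 (3.57%);  cumulative: 0.6905, 0.9643, 1


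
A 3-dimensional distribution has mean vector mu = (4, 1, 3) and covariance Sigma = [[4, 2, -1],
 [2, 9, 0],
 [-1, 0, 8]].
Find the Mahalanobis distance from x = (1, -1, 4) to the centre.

Step 1 — centre the observation: (x - mu) = (-3, -2, 1).

Step 2 — invert Sigma (cofactor / det for 3×3, or solve directly):
  Sigma^{-1} = [[0.2915, -0.0648, 0.0364],
 [-0.0648, 0.1255, -0.0081],
 [0.0364, -0.0081, 0.1296]].

Step 3 — form the quadratic (x - mu)^T · Sigma^{-1} · (x - mu):
  Sigma^{-1} · (x - mu) = (-0.7085, -0.0648, 0.0364).
  (x - mu)^T · [Sigma^{-1} · (x - mu)] = (-3)·(-0.7085) + (-2)·(-0.0648) + (1)·(0.0364) = 2.2915.

Step 4 — take square root: d = √(2.2915) ≈ 1.5138.

d(x, mu) = √(2.2915) ≈ 1.5138


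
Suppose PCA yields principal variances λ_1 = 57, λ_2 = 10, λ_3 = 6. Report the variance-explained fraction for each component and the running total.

Step 1 — total variance = trace(Sigma) = Σ λ_i = 57 + 10 + 6 = 73.

Step 2 — fraction explained by component i = λ_i / Σ λ:
  PC1: 57/73 = 0.7808
  PC2: 10/73 = 0.137
  PC3: 6/73 = 0.0822

Step 3 — cumulative fraction after k components = (λ_1 + ... + λ_k) / Σ λ:
  k = 1: 57/73 = 0.7808
  k = 2: (57 + 10)/73 = 67/73 = 0.9178
  k = 3: (57 + 10 + 6)/73 = 73/73 = 1

Summary (fraction, with percent):

explained: PC1 0.7808 (78.08%), PC2 0.137 (13.7%), PC3 0.0822 (8.22%);  cumulative: 0.7808, 0.9178, 1


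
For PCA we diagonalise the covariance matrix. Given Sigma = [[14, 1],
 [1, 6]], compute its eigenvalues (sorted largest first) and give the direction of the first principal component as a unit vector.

Step 1 — characteristic polynomial of 2×2 Sigma:
  det(Sigma - λI) = λ² - trace · λ + det = 0.
  trace = 14 + 6 = 20, det = 14·6 - (1)² = 83.
Step 2 — discriminant:
  Δ = trace² - 4·det = 400 - 332 = 68.
Step 3 — eigenvalues:
  λ = (trace ± √Δ)/2 = (20 ± 8.2462)/2,
  λ_1 = 14.1231,  λ_2 = 5.8769.

Step 4 — unit eigenvector for λ_1: solve (Sigma - λ_1 I)v = 0. First row:
  (14 - 14.1231)·v_x + (1)·v_y = 0, i.e. (-0.1231)·v_x + (1)·v_y = 0,
  so v ∝ (b, λ_1 - a) = (1, 0.1231) = u.
  ||u|| = √((1)² + (0.1231)²) = √(1.0152) ≈ 1.0075,
  v_1 = u/||u|| ≈ (0.9925, 0.1222) (||v_1|| = 1).

λ_1 = 14.1231,  λ_2 = 5.8769;  v_1 ≈ (0.9925, 0.1222)


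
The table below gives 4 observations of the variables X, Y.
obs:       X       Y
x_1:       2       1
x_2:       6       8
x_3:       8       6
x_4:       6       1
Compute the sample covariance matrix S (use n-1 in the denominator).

Step 1 — column means:
  mean(X) = (2 + 6 + 8 + 6) / 4 = 22/4 = 5.5
  mean(Y) = (1 + 8 + 6 + 1) / 4 = 16/4 = 4

Step 2 — sample covariance S[i,j] = (1/(n-1)) · Σ_k (x_{k,i} - mean_i) · (x_{k,j} - mean_j), with n-1 = 3.
  S[X,X] = ((-3.5)·(-3.5) + (0.5)·(0.5) + (2.5)·(2.5) + (0.5)·(0.5)) / 3 = 19/3 = 6.3333
  S[X,Y] = ((-3.5)·(-3) + (0.5)·(4) + (2.5)·(2) + (0.5)·(-3)) / 3 = 16/3 = 5.3333
  S[Y,Y] = ((-3)·(-3) + (4)·(4) + (2)·(2) + (-3)·(-3)) / 3 = 38/3 = 12.6667

S is symmetric (S[j,i] = S[i,j]). Assembling:

S = [[6.3333, 5.3333],
 [5.3333, 12.6667]]


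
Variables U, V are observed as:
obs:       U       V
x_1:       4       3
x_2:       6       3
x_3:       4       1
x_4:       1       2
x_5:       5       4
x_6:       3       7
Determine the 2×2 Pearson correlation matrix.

Step 1 — column means:
  mean(U) = (4 + 6 + 4 + 1 + 5 + 3) / 6 = 23/6 = 3.8333
  mean(V) = (3 + 3 + 1 + 2 + 4 + 7) / 6 = 20/6 = 3.3333

Step 2 — sample variances and covariances s[i,j] = (1/(n-1)) · Σ_k (x_{k,i} - mean_i) · (x_{k,j} - mean_j), with n-1 = 5:
  s[U,U] = ((0.1667)·(0.1667) + (2.1667)·(2.1667) + (0.1667)·(0.1667) + (-2.8333)·(-2.8333) + (1.1667)·(1.1667) + (-0.8333)·(-0.8333)) / 5 = 14.8333/5 = 2.9667
  s[U,V] = ((0.1667)·(-0.3333) + (2.1667)·(-0.3333) + (0.1667)·(-2.3333) + (-2.8333)·(-1.3333) + (1.1667)·(0.6667) + (-0.8333)·(3.6667)) / 5 = 0.3333/5 = 0.0667
  s[V,V] = ((-0.3333)·(-0.3333) + (-0.3333)·(-0.3333) + (-2.3333)·(-2.3333) + (-1.3333)·(-1.3333) + (0.6667)·(0.6667) + (3.6667)·(3.6667)) / 5 = 21.3333/5 = 4.2667
  Sample standard deviations s_i = √(s[i,i]):
  s(U) = √(2.9667) = 1.7224
  s(V) = √(4.2667) = 2.0656

Step 3 — r_{ij} = s_{ij} / (s_i · s_j):
  r[U,U] = 1 (diagonal).
  r[U,V] = 0.0667 / (1.7224 · 2.0656) = 0.0667 / 3.5578 = 0.0187
  r[V,V] = 1 (diagonal).

R is symmetric with unit diagonal. Assembling:

R = [[1, 0.0187],
 [0.0187, 1]]


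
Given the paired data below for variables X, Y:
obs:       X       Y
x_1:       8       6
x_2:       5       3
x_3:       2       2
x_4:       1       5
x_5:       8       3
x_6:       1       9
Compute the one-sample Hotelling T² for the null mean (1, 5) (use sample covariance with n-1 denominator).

Step 1 — sample mean vector:
  mean(X) = (8 + 5 + 2 + 1 + 8 + 1) / 6 = 25/6 = 4.1667
  mean(Y) = (6 + 3 + 2 + 5 + 3 + 9) / 6 = 28/6 = 4.6667
  x̄ = (4.1667, 4.6667),  deviation x̄ - mu_0 = (4.1667, 4.6667) - (1, 5) = (3.1667, -0.3333).

Step 2 — sample covariance matrix, S[i,j] = (1/(n-1)) · Σ_k (x_{k,i} - mean_i) · (x_{k,j} - mean_j), divisor n-1 = 5:
  S[X,X] = ((3.8333)·(3.8333) + (0.8333)·(0.8333) + (-2.1667)·(-2.1667) + (-3.1667)·(-3.1667) + (3.8333)·(3.8333) + (-3.1667)·(-3.1667)) / 5 = 54.8333/5 = 10.9667
  S[X,Y] = ((3.8333)·(1.3333) + (0.8333)·(-1.6667) + (-2.1667)·(-2.6667) + (-3.1667)·(0.3333) + (3.8333)·(-1.6667) + (-3.1667)·(4.3333)) / 5 = -11.6667/5 = -2.3333
  S[Y,Y] = ((1.3333)·(1.3333) + (-1.6667)·(-1.6667) + (-2.6667)·(-2.6667) + (0.3333)·(0.3333) + (-1.6667)·(-1.6667) + (4.3333)·(4.3333)) / 5 = 33.3333/5 = 6.6667
  S = [[10.9667, -2.3333],
 [-2.3333, 6.6667]].

Step 3 — invert S. det(S) = 10.9667·6.6667 - (-2.3333)² = 67.6667.
  S^{-1} = (1/det) · [[d, -b], [-b, a]] = [[0.0985, 0.0345],
 [0.0345, 0.1621]].

Step 4 — quadratic form (x̄ - mu_0)^T · S^{-1} · (x̄ - mu_0):
  S^{-1} · (x̄ - mu_0) = (0.3005, 0.0552),
  (x̄ - mu_0)^T · [...] = (3.1667)·(0.3005) + (-0.3333)·(0.0552) = 0.9332.

Step 5 — scale by n: T² = 6 · 0.9332 = 5.599.

T² ≈ 5.599


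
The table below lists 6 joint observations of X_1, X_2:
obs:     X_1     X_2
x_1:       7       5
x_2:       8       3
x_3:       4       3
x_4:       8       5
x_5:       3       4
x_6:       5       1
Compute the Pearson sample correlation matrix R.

Step 1 — column means:
  mean(X_1) = (7 + 8 + 4 + 8 + 3 + 5) / 6 = 35/6 = 5.8333
  mean(X_2) = (5 + 3 + 3 + 5 + 4 + 1) / 6 = 21/6 = 3.5

Step 2 — sample variances and covariances s[i,j] = (1/(n-1)) · Σ_k (x_{k,i} - mean_i) · (x_{k,j} - mean_j), with n-1 = 5:
  s[X_1,X_1] = ((1.1667)·(1.1667) + (2.1667)·(2.1667) + (-1.8333)·(-1.8333) + (2.1667)·(2.1667) + (-2.8333)·(-2.8333) + (-0.8333)·(-0.8333)) / 5 = 22.8333/5 = 4.5667
  s[X_1,X_2] = ((1.1667)·(1.5) + (2.1667)·(-0.5) + (-1.8333)·(-0.5) + (2.1667)·(1.5) + (-2.8333)·(0.5) + (-0.8333)·(-2.5)) / 5 = 5.5/5 = 1.1
  s[X_2,X_2] = ((1.5)·(1.5) + (-0.5)·(-0.5) + (-0.5)·(-0.5) + (1.5)·(1.5) + (0.5)·(0.5) + (-2.5)·(-2.5)) / 5 = 11.5/5 = 2.3
  Sample standard deviations s_i = √(s[i,i]):
  s(X_1) = √(4.5667) = 2.137
  s(X_2) = √(2.3) = 1.5166

Step 3 — r_{ij} = s_{ij} / (s_i · s_j):
  r[X_1,X_1] = 1 (diagonal).
  r[X_1,X_2] = 1.1 / (2.137 · 1.5166) = 1.1 / 3.2409 = 0.3394
  r[X_2,X_2] = 1 (diagonal).

R is symmetric with unit diagonal. Assembling:

R = [[1, 0.3394],
 [0.3394, 1]]


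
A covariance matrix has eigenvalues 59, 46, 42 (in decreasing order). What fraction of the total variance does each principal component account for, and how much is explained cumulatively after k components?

Step 1 — total variance = trace(Sigma) = Σ λ_i = 59 + 46 + 42 = 147.

Step 2 — fraction explained by component i = λ_i / Σ λ:
  PC1: 59/147 = 0.4014
  PC2: 46/147 = 0.3129
  PC3: 42/147 = 0.2857

Step 3 — cumulative fraction after k components = (λ_1 + ... + λ_k) / Σ λ:
  k = 1: 59/147 = 0.4014
  k = 2: (59 + 46)/147 = 105/147 = 0.7143
  k = 3: (59 + 46 + 42)/147 = 147/147 = 1

Summary (fraction, with percent):

explained: PC1 0.4014 (40.14%), PC2 0.3129 (31.29%), PC3 0.2857 (28.57%);  cumulative: 0.4014, 0.7143, 1


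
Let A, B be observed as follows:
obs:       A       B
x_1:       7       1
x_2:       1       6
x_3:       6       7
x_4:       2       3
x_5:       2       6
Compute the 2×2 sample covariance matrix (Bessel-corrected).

Step 1 — column means:
  mean(A) = (7 + 1 + 6 + 2 + 2) / 5 = 18/5 = 3.6
  mean(B) = (1 + 6 + 7 + 3 + 6) / 5 = 23/5 = 4.6

Step 2 — sample covariance S[i,j] = (1/(n-1)) · Σ_k (x_{k,i} - mean_i) · (x_{k,j} - mean_j), with n-1 = 4.
  S[A,A] = ((3.4)·(3.4) + (-2.6)·(-2.6) + (2.4)·(2.4) + (-1.6)·(-1.6) + (-1.6)·(-1.6)) / 4 = 29.2/4 = 7.3
  S[A,B] = ((3.4)·(-3.6) + (-2.6)·(1.4) + (2.4)·(2.4) + (-1.6)·(-1.6) + (-1.6)·(1.4)) / 4 = -9.8/4 = -2.45
  S[B,B] = ((-3.6)·(-3.6) + (1.4)·(1.4) + (2.4)·(2.4) + (-1.6)·(-1.6) + (1.4)·(1.4)) / 4 = 25.2/4 = 6.3

S is symmetric (S[j,i] = S[i,j]). Assembling:

S = [[7.3, -2.45],
 [-2.45, 6.3]]


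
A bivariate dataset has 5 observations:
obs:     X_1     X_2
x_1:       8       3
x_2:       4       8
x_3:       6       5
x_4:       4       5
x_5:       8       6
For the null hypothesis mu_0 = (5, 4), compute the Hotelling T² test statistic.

Step 1 — sample mean vector:
  mean(X_1) = (8 + 4 + 6 + 4 + 8) / 5 = 30/5 = 6
  mean(X_2) = (3 + 8 + 5 + 5 + 6) / 5 = 27/5 = 5.4
  x̄ = (6, 5.4),  deviation x̄ - mu_0 = (6, 5.4) - (5, 4) = (1, 1.4).

Step 2 — sample covariance matrix, S[i,j] = (1/(n-1)) · Σ_k (x_{k,i} - mean_i) · (x_{k,j} - mean_j), divisor n-1 = 4:
  S[X_1,X_1] = ((2)·(2) + (-2)·(-2) + (0)·(0) + (-2)·(-2) + (2)·(2)) / 4 = 16/4 = 4
  S[X_1,X_2] = ((2)·(-2.4) + (-2)·(2.6) + (0)·(-0.4) + (-2)·(-0.4) + (2)·(0.6)) / 4 = -8/4 = -2
  S[X_2,X_2] = ((-2.4)·(-2.4) + (2.6)·(2.6) + (-0.4)·(-0.4) + (-0.4)·(-0.4) + (0.6)·(0.6)) / 4 = 13.2/4 = 3.3
  S = [[4, -2],
 [-2, 3.3]].

Step 3 — invert S. det(S) = 4·3.3 - (-2)² = 9.2.
  S^{-1} = (1/det) · [[d, -b], [-b, a]] = [[0.3587, 0.2174],
 [0.2174, 0.4348]].

Step 4 — quadratic form (x̄ - mu_0)^T · S^{-1} · (x̄ - mu_0):
  S^{-1} · (x̄ - mu_0) = (0.663, 0.8261),
  (x̄ - mu_0)^T · [...] = (1)·(0.663) + (1.4)·(0.8261) = 1.8196.

Step 5 — scale by n: T² = 5 · 1.8196 = 9.0978.

T² ≈ 9.0978


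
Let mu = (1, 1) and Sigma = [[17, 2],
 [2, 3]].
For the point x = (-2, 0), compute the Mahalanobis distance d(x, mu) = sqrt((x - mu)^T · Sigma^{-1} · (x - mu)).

Step 1 — centre the observation: (x - mu) = (-3, -1).

Step 2 — invert Sigma. det(Sigma) = 17·3 - (2)² = 47.
  Sigma^{-1} = (1/det) · [[d, -b], [-b, a]] = [[0.0638, -0.0426],
 [-0.0426, 0.3617]].

Step 3 — form the quadratic (x - mu)^T · Sigma^{-1} · (x - mu):
  Sigma^{-1} · (x - mu) = (-0.1489, -0.234).
  (x - mu)^T · [Sigma^{-1} · (x - mu)] = (-3)·(-0.1489) + (-1)·(-0.234) = 0.6809.

Step 4 — take square root: d = √(0.6809) ≈ 0.8251.

d(x, mu) = √(0.6809) ≈ 0.8251


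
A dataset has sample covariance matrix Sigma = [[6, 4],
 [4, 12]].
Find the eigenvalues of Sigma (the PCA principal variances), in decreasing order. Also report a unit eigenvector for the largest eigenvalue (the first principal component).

Step 1 — characteristic polynomial of 2×2 Sigma:
  det(Sigma - λI) = λ² - trace · λ + det = 0.
  trace = 6 + 12 = 18, det = 6·12 - (4)² = 56.
Step 2 — discriminant:
  Δ = trace² - 4·det = 324 - 224 = 100.
Step 3 — eigenvalues:
  λ = (trace ± √Δ)/2 = (18 ± 10)/2,
  λ_1 = 14,  λ_2 = 4.

Step 4 — unit eigenvector for λ_1: solve (Sigma - λ_1 I)v = 0. First row:
  (6 - 14)·v_x + (4)·v_y = 0, i.e. (-8)·v_x + (4)·v_y = 0,
  so v ∝ (b, λ_1 - a) = (4, 8) = u.
  ||u|| = √((4)² + (8)²) = √(80) ≈ 8.9443,
  v_1 = u/||u|| ≈ (0.4472, 0.8944) (||v_1|| = 1).

λ_1 = 14,  λ_2 = 4;  v_1 ≈ (0.4472, 0.8944)


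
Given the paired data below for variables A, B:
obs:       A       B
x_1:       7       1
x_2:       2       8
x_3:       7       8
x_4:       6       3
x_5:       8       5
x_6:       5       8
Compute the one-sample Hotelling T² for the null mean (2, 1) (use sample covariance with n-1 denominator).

Step 1 — sample mean vector:
  mean(A) = (7 + 2 + 7 + 6 + 8 + 5) / 6 = 35/6 = 5.8333
  mean(B) = (1 + 8 + 8 + 3 + 5 + 8) / 6 = 33/6 = 5.5
  x̄ = (5.8333, 5.5),  deviation x̄ - mu_0 = (5.8333, 5.5) - (2, 1) = (3.8333, 4.5).

Step 2 — sample covariance matrix, S[i,j] = (1/(n-1)) · Σ_k (x_{k,i} - mean_i) · (x_{k,j} - mean_j), divisor n-1 = 5:
  S[A,A] = ((1.1667)·(1.1667) + (-3.8333)·(-3.8333) + (1.1667)·(1.1667) + (0.1667)·(0.1667) + (2.1667)·(2.1667) + (-0.8333)·(-0.8333)) / 5 = 22.8333/5 = 4.5667
  S[A,B] = ((1.1667)·(-4.5) + (-3.8333)·(2.5) + (1.1667)·(2.5) + (0.1667)·(-2.5) + (2.1667)·(-0.5) + (-0.8333)·(2.5)) / 5 = -15.5/5 = -3.1
  S[B,B] = ((-4.5)·(-4.5) + (2.5)·(2.5) + (2.5)·(2.5) + (-2.5)·(-2.5) + (-0.5)·(-0.5) + (2.5)·(2.5)) / 5 = 45.5/5 = 9.1
  S = [[4.5667, -3.1],
 [-3.1, 9.1]].

Step 3 — invert S. det(S) = 4.5667·9.1 - (-3.1)² = 31.9467.
  S^{-1} = (1/det) · [[d, -b], [-b, a]] = [[0.2848, 0.097],
 [0.097, 0.1429]].

Step 4 — quadratic form (x̄ - mu_0)^T · S^{-1} · (x̄ - mu_0):
  S^{-1} · (x̄ - mu_0) = (1.5286, 1.0152),
  (x̄ - mu_0)^T · [...] = (3.8333)·(1.5286) + (4.5)·(1.0152) = 10.4281.

Step 5 — scale by n: T² = 6 · 10.4281 = 62.5689.

T² ≈ 62.5689


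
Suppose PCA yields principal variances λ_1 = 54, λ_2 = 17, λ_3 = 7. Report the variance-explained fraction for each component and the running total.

Step 1 — total variance = trace(Sigma) = Σ λ_i = 54 + 17 + 7 = 78.

Step 2 — fraction explained by component i = λ_i / Σ λ:
  PC1: 54/78 = 0.6923
  PC2: 17/78 = 0.2179
  PC3: 7/78 = 0.0897

Step 3 — cumulative fraction after k components = (λ_1 + ... + λ_k) / Σ λ:
  k = 1: 54/78 = 0.6923
  k = 2: (54 + 17)/78 = 71/78 = 0.9103
  k = 3: (54 + 17 + 7)/78 = 78/78 = 1

Summary (fraction, with percent):

explained: PC1 0.6923 (69.23%), PC2 0.2179 (21.79%), PC3 0.0897 (8.97%);  cumulative: 0.6923, 0.9103, 1


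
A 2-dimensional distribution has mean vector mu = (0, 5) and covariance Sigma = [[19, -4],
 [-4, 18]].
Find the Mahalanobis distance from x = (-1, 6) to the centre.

Step 1 — centre the observation: (x - mu) = (-1, 1).

Step 2 — invert Sigma. det(Sigma) = 19·18 - (-4)² = 326.
  Sigma^{-1} = (1/det) · [[d, -b], [-b, a]] = [[0.0552, 0.0123],
 [0.0123, 0.0583]].

Step 3 — form the quadratic (x - mu)^T · Sigma^{-1} · (x - mu):
  Sigma^{-1} · (x - mu) = (-0.0429, 0.046).
  (x - mu)^T · [Sigma^{-1} · (x - mu)] = (-1)·(-0.0429) + (1)·(0.046) = 0.089.

Step 4 — take square root: d = √(0.089) ≈ 0.2983.

d(x, mu) = √(0.089) ≈ 0.2983


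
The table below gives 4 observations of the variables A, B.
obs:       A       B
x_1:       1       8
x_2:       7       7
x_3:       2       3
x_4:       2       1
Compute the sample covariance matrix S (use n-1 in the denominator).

Step 1 — column means:
  mean(A) = (1 + 7 + 2 + 2) / 4 = 12/4 = 3
  mean(B) = (8 + 7 + 3 + 1) / 4 = 19/4 = 4.75

Step 2 — sample covariance S[i,j] = (1/(n-1)) · Σ_k (x_{k,i} - mean_i) · (x_{k,j} - mean_j), with n-1 = 3.
  S[A,A] = ((-2)·(-2) + (4)·(4) + (-1)·(-1) + (-1)·(-1)) / 3 = 22/3 = 7.3333
  S[A,B] = ((-2)·(3.25) + (4)·(2.25) + (-1)·(-1.75) + (-1)·(-3.75)) / 3 = 8/3 = 2.6667
  S[B,B] = ((3.25)·(3.25) + (2.25)·(2.25) + (-1.75)·(-1.75) + (-3.75)·(-3.75)) / 3 = 32.75/3 = 10.9167

S is symmetric (S[j,i] = S[i,j]). Assembling:

S = [[7.3333, 2.6667],
 [2.6667, 10.9167]]
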